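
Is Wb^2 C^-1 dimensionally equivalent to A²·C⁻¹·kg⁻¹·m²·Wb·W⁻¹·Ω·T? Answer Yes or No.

No

Left side:
  Wb = kg·m²·s⁻²·A⁻¹.
  So Wb² = kg²·m⁴·s⁻⁴·A⁻².
  C = s·A.
  So C⁻¹ = s⁻¹·A⁻¹.
  Combining: Wb²·C⁻¹ = (kg²·m⁴·s⁻⁴·A⁻²) · (s⁻¹·A⁻¹) = kg²·m⁴·s⁻⁵·A⁻³.
Right side:
  C = s·A.
  So C⁻¹ = s⁻¹·A⁻¹.
  Wb = kg·m²·s⁻²·A⁻¹.
  W = kg·m²·s⁻³.
  So W⁻¹ = kg⁻¹·m⁻²·s³.
  Ω = kg·m²·s⁻³·A⁻².
  T = kg·s⁻²·A⁻¹.
  Combining: A²·C⁻¹·kg⁻¹·m²·Wb·W⁻¹·Ω·T = A² · (s⁻¹·A⁻¹) · kg⁻¹ · m² · (kg·m²·s⁻²·A⁻¹) · (kg⁻¹·m⁻²·s³) · (kg·m²·s⁻³·A⁻²) · (kg·s⁻²·A⁻¹) = kg·m⁴·s⁻⁵·A⁻³.
Left is kg²·m⁴·s⁻⁵·A⁻³; right is kg·m⁴·s⁻⁵·A⁻³ — different.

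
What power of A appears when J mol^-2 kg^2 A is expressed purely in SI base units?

1

J = N·m (work = force × distance),
    = kg·m²·s⁻².
Combining: J·mol⁻²·kg²·A = (kg·m²·s⁻²) · mol⁻² · kg² · A = kg³·m²·s⁻²·A·mol⁻².
The exponent of A is 1.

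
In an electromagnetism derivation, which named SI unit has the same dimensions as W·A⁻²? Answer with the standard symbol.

W = J/s (power = energy per time),
    = kg·m²·s⁻³.
Combining: W·A⁻² = (kg·m²·s⁻³) · A⁻² = kg·m²·s⁻³·A⁻².
kg·m²·s⁻³·A⁻² is the base-SI form of the ohm.

Ω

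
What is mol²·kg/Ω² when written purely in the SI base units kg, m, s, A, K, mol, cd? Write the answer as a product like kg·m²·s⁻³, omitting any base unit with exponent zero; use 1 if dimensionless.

Ω = kg·m²·s⁻³·A⁻².
So Ω⁻² = kg⁻²·m⁻⁴·s⁶·A⁴.
Combining: Ω⁻²·mol²·kg = (kg⁻²·m⁻⁴·s⁶·A⁴) · mol² · kg = kg⁻¹·m⁻⁴·s⁶·A⁴·mol².

kg⁻¹·m⁻⁴·s⁶·A⁴·mol²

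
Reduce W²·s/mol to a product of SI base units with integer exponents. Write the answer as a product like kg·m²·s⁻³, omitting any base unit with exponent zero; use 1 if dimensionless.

W = J/s (power = energy per time),
    = kg·m²·s⁻³.
So W² = kg²·m⁴·s⁻⁶.
Combining: W²·s·mol⁻¹ = (kg²·m⁴·s⁻⁶) · s · mol⁻¹ = kg²·m⁴·s⁻⁵·mol⁻¹.

kg²·m⁴·s⁻⁵·mol⁻¹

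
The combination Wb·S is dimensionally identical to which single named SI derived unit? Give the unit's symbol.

Wb = V·s (flux: a volt is a weber per second),
    = kg·m²·s⁻²·A⁻¹.
S = 1/Ω (conductance is reciprocal resistance),
    = kg⁻¹·m⁻²·s³·A².
Combining: Wb·S = (kg·m²·s⁻²·A⁻¹) · (kg⁻¹·m⁻²·s³·A²) = s·A.
s·A is the base-SI form of the coulomb.

C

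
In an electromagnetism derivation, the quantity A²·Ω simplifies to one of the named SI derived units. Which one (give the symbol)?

Ω = V/A (resistance = voltage per current),
    = kg·m²·s⁻³·A⁻².
Combining: A²·Ω = A² · (kg·m²·s⁻³·A⁻²) = kg·m²·s⁻³.
kg·m²·s⁻³ is the base-SI form of the watt.

W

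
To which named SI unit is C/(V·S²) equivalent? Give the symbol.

H

V = W/A (potential = power per current),
    = kg·m²·s⁻³·A⁻¹.
So V⁻¹ = kg⁻¹·m⁻²·s³·A.
C = A·s = s·A (charge = current × time).
S = 1/Ω (conductance is reciprocal resistance),
    = kg⁻¹·m⁻²·s³·A².
So S⁻² = kg²·m⁴·s⁻⁶·A⁻⁴.
Combining: V⁻¹·C·S⁻² = (kg⁻¹·m⁻²·s³·A) · (s·A) · (kg²·m⁴·s⁻⁶·A⁻⁴) = kg·m²·s⁻²·A⁻².
kg·m²·s⁻²·A⁻² is the base-SI form of the henry.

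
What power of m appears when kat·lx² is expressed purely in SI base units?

kat = mol/s = s⁻¹·mol (catalytic activity).
lx = lm/m² (illuminance = luminous flux per area),
    = m⁻²·cd.
So lx² = m⁻⁴·cd².
Combining: kat·lx² = (s⁻¹·mol) · (m⁻⁴·cd²) = m⁻⁴·s⁻¹·mol·cd².
The exponent of m is -4.

-4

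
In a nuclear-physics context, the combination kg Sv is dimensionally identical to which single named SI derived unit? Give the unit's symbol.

Sv = m²·s⁻².
Combining: kg·Sv = kg · (m²·s⁻²) = kg·m²·s⁻².
kg·m²·s⁻² is the base-SI form of the joule.

J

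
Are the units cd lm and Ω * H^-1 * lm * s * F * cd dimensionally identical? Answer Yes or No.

No

Left side:
  lm = cd·sr = cd (luminous flux; sr is dimensionless).
  Combining: cd·lm = cd · cd = cd².
Right side:
  Ω = V/A (resistance = voltage per current),
      = kg·m²·s⁻³·A⁻².
  H = Wb/A (inductance = flux per current),
      = kg·m²·s⁻²·A⁻².
  So H⁻¹ = kg⁻¹·m⁻²·s²·A².
  lm = cd·sr = cd (luminous flux; sr is dimensionless).
  F = C/V (capacitance = charge per voltage),
      = A·s/(kg·m²·s⁻³·A⁻¹) (substituting C and V),
      = kg⁻¹·m⁻²·s⁴·A².
  Combining: Ω·H⁻¹·lm·s·F·cd = (kg·m²·s⁻³·A⁻²) · (kg⁻¹·m⁻²·s²·A²) · cd · s · (kg⁻¹·m⁻²·s⁴·A²) · cd = kg⁻¹·m⁻²·s⁴·A²·cd².
Left is cd²; right is kg⁻¹·m⁻²·s⁴·A²·cd² — different.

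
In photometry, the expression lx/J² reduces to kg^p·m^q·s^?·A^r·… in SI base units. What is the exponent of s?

4

lx = lm/m² (illuminance = luminous flux per area),
    = m⁻²·cd.
J = N·m (work = force × distance),
    = kg·m²·s⁻².
So J⁻² = kg⁻²·m⁻⁴·s⁴.
Combining: lx·J⁻² = (m⁻²·cd) · (kg⁻²·m⁻⁴·s⁴) = kg⁻²·m⁻⁶·s⁴·cd.
The exponent of s is 4.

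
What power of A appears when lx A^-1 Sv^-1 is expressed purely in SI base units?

-1

lx = m⁻²·cd.
Sv = m²·s⁻².
So Sv⁻¹ = m⁻²·s².
Combining: lx·A⁻¹·Sv⁻¹ = (m⁻²·cd) · A⁻¹ · (m⁻²·s²) = m⁻⁴·s²·A⁻¹·cd.
The exponent of A is -1.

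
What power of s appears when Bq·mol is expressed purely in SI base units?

-1

Bq = s⁻¹.
Combining: Bq·mol = s⁻¹ · mol = s⁻¹·mol.
The exponent of s is -1.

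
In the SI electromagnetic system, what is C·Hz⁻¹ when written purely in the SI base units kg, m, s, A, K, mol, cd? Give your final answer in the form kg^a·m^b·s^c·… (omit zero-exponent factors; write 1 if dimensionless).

s²·A

C = A·s = s·A (charge = current × time).
Hz = 1/s = s⁻¹ (frequency is cycles per second).
So Hz⁻¹ = s.
Combining: C·Hz⁻¹ = (s·A) · s = s²·A.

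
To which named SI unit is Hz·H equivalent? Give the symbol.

Hz = s⁻¹.
H = kg·m²·s⁻²·A⁻².
Combining: Hz·H = s⁻¹ · (kg·m²·s⁻²·A⁻²) = kg·m²·s⁻³·A⁻².
kg·m²·s⁻³·A⁻² is the base-SI form of the ohm.

Ω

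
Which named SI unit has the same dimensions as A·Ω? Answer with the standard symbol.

Ω = kg·m²·s⁻³·A⁻².
Combining: A·Ω = A · (kg·m²·s⁻³·A⁻²) = kg·m²·s⁻³·A⁻¹.
kg·m²·s⁻³·A⁻¹ is the base-SI form of the volt.

V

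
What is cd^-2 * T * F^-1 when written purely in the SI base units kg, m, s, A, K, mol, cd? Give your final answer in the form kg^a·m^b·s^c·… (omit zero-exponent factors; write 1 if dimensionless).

kg²·m²·s⁻⁶·A⁻³·cd⁻²

T = kg·s⁻²·A⁻¹.
F = kg⁻¹·m⁻²·s⁴·A².
So F⁻¹ = kg·m²·s⁻⁴·A⁻².
Combining: cd⁻²·T·F⁻¹ = cd⁻² · (kg·s⁻²·A⁻¹) · (kg·m²·s⁻⁴·A⁻²) = kg²·m²·s⁻⁶·A⁻³·cd⁻².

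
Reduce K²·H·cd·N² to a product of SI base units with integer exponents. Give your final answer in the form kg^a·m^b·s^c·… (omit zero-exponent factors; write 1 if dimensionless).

H = Wb/A (inductance = flux per current),
    = kg·m²·s⁻²·A⁻².
N = kg·m/s² = kg·m·s⁻² (force = mass × acceleration).
So N² = kg²·m²·s⁻⁴.
Combining: K²·H·cd·N² = K² · (kg·m²·s⁻²·A⁻²) · cd · (kg²·m²·s⁻⁴) = kg³·m⁴·s⁻⁶·A⁻²·K²·cd.

kg³·m⁴·s⁻⁶·A⁻²·K²·cd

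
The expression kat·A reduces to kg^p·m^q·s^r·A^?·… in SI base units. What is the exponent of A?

1

kat = mol/s = s⁻¹·mol (catalytic activity).
Combining: kat·A = (s⁻¹·mol) · A = s⁻¹·A·mol.
The exponent of A is 1.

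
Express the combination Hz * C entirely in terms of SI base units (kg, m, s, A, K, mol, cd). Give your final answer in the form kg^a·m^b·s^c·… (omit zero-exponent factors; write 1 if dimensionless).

Hz = 1/s = s⁻¹ (frequency is cycles per second).
C = A·s = s·A (charge = current × time).
Combining: Hz·C = s⁻¹ · (s·A) = A.

A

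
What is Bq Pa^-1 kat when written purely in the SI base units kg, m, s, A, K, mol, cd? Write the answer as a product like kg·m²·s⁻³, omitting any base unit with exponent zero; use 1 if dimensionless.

Bq = 1/s = s⁻¹ (activity is decays per second).
Pa = N/m² (pressure = force per area),
    = kg·m⁻¹·s⁻².
So Pa⁻¹ = kg⁻¹·m·s².
kat = mol/s = s⁻¹·mol (catalytic activity).
Combining: Bq·Pa⁻¹·kat = s⁻¹ · (kg⁻¹·m·s²) · (s⁻¹·mol) = kg⁻¹·m·mol.

kg⁻¹·m·mol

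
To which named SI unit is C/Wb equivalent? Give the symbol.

S

C = s·A.
Wb = kg·m²·s⁻²·A⁻¹.
So Wb⁻¹ = kg⁻¹·m⁻²·s²·A.
Combining: C·Wb⁻¹ = (s·A) · (kg⁻¹·m⁻²·s²·A) = kg⁻¹·m⁻²·s³·A².
kg⁻¹·m⁻²·s³·A² is the base-SI form of the siemens.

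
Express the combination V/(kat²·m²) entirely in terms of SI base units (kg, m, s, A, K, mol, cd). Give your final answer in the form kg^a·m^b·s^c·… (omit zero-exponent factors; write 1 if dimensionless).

V = kg·m²·s⁻³·A⁻¹.
kat = s⁻¹·mol.
So kat⁻² = s²·mol⁻².
Combining: V·kat⁻²·m⁻² = (kg·m²·s⁻³·A⁻¹) · (s²·mol⁻²) · m⁻² = kg·s⁻¹·A⁻¹·mol⁻².

kg·s⁻¹·A⁻¹·mol⁻²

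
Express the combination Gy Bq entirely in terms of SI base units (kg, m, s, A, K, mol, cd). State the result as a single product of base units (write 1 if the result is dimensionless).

m²·s⁻³

Gy = m²·s⁻².
Bq = s⁻¹.
Combining: Gy·Bq = (m²·s⁻²) · s⁻¹ = m²·s⁻³.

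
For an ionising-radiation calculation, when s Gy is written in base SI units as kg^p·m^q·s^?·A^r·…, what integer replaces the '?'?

Gy = m²·s⁻².
Combining: s·Gy = s · (m²·s⁻²) = m²·s⁻¹.
The exponent of s is -1.

-1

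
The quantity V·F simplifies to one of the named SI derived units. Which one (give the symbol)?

C

V = kg·m²·s⁻³·A⁻¹.
F = kg⁻¹·m⁻²·s⁴·A².
Combining: V·F = (kg·m²·s⁻³·A⁻¹) · (kg⁻¹·m⁻²·s⁴·A²) = s·A.
s·A is the base-SI form of the coulomb.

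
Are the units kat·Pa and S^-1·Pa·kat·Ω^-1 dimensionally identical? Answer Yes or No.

Yes

Left side:
  kat = mol/s = s⁻¹·mol (catalytic activity).
  Pa = N/m² (pressure = force per area),
      = kg·m⁻¹·s⁻².
  Combining: kat·Pa = (s⁻¹·mol) · (kg·m⁻¹·s⁻²) = kg·m⁻¹·s⁻³·mol.
Right side:
  S = kg⁻¹·m⁻²·s³·A².
  So S⁻¹ = kg·m²·s⁻³·A⁻².
  Pa = kg·m⁻¹·s⁻².
  kat = s⁻¹·mol.
  Ω = kg·m²·s⁻³·A⁻².
  So Ω⁻¹ = kg⁻¹·m⁻²·s³·A².
  Combining: S⁻¹·Pa·kat·Ω⁻¹ = (kg·m²·s⁻³·A⁻²) · (kg·m⁻¹·s⁻²) · (s⁻¹·mol) · (kg⁻¹·m⁻²·s³·A²) = kg·m⁻¹·s⁻³·mol.
Both reduce to kg·m⁻¹·s⁻³·mol.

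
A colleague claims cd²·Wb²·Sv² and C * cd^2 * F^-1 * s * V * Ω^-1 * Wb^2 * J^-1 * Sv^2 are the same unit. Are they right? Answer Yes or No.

Left side:
  Wb = V·s (flux: a volt is a weber per second),
      = kg·m²·s⁻²·A⁻¹.
  So Wb² = kg²·m⁴·s⁻⁴·A⁻².
  Sv = J/kg (equivalent dose = energy per mass),
      = m²·s⁻².
  So Sv² = m⁴·s⁻⁴.
  Combining: cd²·Wb²·Sv² = cd² · (kg²·m⁴·s⁻⁴·A⁻²) · (m⁴·s⁻⁴) = kg²·m⁸·s⁻⁸·A⁻²·cd².
Right side:
  C = A·s = s·A (charge = current × time).
  F = C/V (capacitance = charge per voltage),
      = A·s/(kg·m²·s⁻³·A⁻¹) (substituting C and V),
      = kg⁻¹·m⁻²·s⁴·A².
  So F⁻¹ = kg·m²·s⁻⁴·A⁻².
  V = W/A (potential = power per current),
      = kg·m²·s⁻³·A⁻¹.
  Ω = V/A (resistance = voltage per current),
      = kg·m²·s⁻³·A⁻².
  So Ω⁻¹ = kg⁻¹·m⁻²·s³·A².
  Wb = V·s (flux: a volt is a weber per second),
      = kg·m²·s⁻²·A⁻¹.
  So Wb² = kg²·m⁴·s⁻⁴·A⁻².
  J = N·m (work = force × distance),
      = kg·m²·s⁻².
  So J⁻¹ = kg⁻¹·m⁻²·s².
  Sv = J/kg (equivalent dose = energy per mass),
      = m²·s⁻².
  So Sv² = m⁴·s⁻⁴.
  Combining: C·cd²·F⁻¹·s·V·Ω⁻¹·Wb²·J⁻¹·Sv² = (s·A) · cd² · (kg·m²·s⁻⁴·A⁻²) · s · (kg·m²·s⁻³·A⁻¹) · (kg⁻¹·m⁻²·s³·A²) · (kg²·m⁴·s⁻⁴·A⁻²) · (kg⁻¹·m⁻²·s²) · (m⁴·s⁻⁴) = kg²·m⁸·s⁻⁸·A⁻²·cd².
Both reduce to kg²·m⁸·s⁻⁸·A⁻²·cd².

Yes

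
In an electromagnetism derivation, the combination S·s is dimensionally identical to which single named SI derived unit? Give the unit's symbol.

F

S = 1/Ω (conductance is reciprocal resistance),
    = kg⁻¹·m⁻²·s³·A².
Combining: S·s = (kg⁻¹·m⁻²·s³·A²) · s = kg⁻¹·m⁻²·s⁴·A².
kg⁻¹·m⁻²·s⁴·A² is the base-SI form of the farad.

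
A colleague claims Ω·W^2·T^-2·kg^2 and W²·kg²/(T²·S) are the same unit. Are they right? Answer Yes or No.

Left side:
  Ω = V/A (resistance = voltage per current),
      = kg·m²·s⁻³·A⁻².
  W = J/s (power = energy per time),
      = kg·m²·s⁻³.
  So W² = kg²·m⁴·s⁻⁶.
  T = Wb/m² (flux density = flux per area),
      = kg·s⁻²·A⁻¹.
  So T⁻² = kg⁻²·s⁴·A².
  Combining: Ω·W²·T⁻²·kg² = (kg·m²·s⁻³·A⁻²) · (kg²·m⁴·s⁻⁶) · (kg⁻²·s⁴·A²) · kg² = kg³·m⁶·s⁻⁵.
Right side:
  W = kg·m²·s⁻³.
  So W² = kg²·m⁴·s⁻⁶.
  T = kg·s⁻²·A⁻¹.
  So T⁻² = kg⁻²·s⁴·A².
  S = kg⁻¹·m⁻²·s³·A².
  So S⁻¹ = kg·m²·s⁻³·A⁻².
  Combining: W²·T⁻²·S⁻¹·kg² = (kg²·m⁴·s⁻⁶) · (kg⁻²·s⁴·A²) · (kg·m²·s⁻³·A⁻²) · kg² = kg³·m⁶·s⁻⁵.
Both reduce to kg³·m⁶·s⁻⁵.

Yes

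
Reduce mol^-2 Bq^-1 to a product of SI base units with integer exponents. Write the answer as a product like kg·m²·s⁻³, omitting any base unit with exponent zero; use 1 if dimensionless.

Bq = s⁻¹.
So Bq⁻¹ = s.
Combining: mol⁻²·Bq⁻¹ = mol⁻² · s = s·mol⁻².

s·mol⁻²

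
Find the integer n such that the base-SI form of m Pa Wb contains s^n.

-4

Pa = N/m² (pressure = force per area),
    = kg·m⁻¹·s⁻².
Wb = V·s (flux: a volt is a weber per second),
    = kg·m²·s⁻²·A⁻¹.
Combining: m·Pa·Wb = m · (kg·m⁻¹·s⁻²) · (kg·m²·s⁻²·A⁻¹) = kg²·m²·s⁻⁴·A⁻¹.
The exponent of s is -4.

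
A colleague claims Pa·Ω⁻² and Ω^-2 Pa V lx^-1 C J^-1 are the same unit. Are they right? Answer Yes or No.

Left side:
  Pa = kg·m⁻¹·s⁻².
  Ω = kg·m²·s⁻³·A⁻².
  So Ω⁻² = kg⁻²·m⁻⁴·s⁶·A⁴.
  Combining: Pa·Ω⁻² = (kg·m⁻¹·s⁻²) · (kg⁻²·m⁻⁴·s⁶·A⁴) = kg⁻¹·m⁻⁵·s⁴·A⁴.
Right side:
  Ω = V/A (resistance = voltage per current),
      = kg·m²·s⁻³·A⁻².
  So Ω⁻² = kg⁻²·m⁻⁴·s⁶·A⁴.
  Pa = N/m² (pressure = force per area),
      = kg·m⁻¹·s⁻².
  V = W/A (potential = power per current),
      = kg·m²·s⁻³·A⁻¹.
  lx = lm/m² (illuminance = luminous flux per area),
      = m⁻²·cd.
  So lx⁻¹ = m²·cd⁻¹.
  C = A·s = s·A (charge = current × time).
  J = N·m (work = force × distance),
      = kg·m²·s⁻².
  So J⁻¹ = kg⁻¹·m⁻²·s².
  Combining: Ω⁻²·Pa·V·lx⁻¹·C·J⁻¹ = (kg⁻²·m⁻⁴·s⁶·A⁴) · (kg·m⁻¹·s⁻²) · (kg·m²·s⁻³·A⁻¹) · (m²·cd⁻¹) · (s·A) · (kg⁻¹·m⁻²·s²) = kg⁻¹·m⁻³·s⁴·A⁴·cd⁻¹.
Left is kg⁻¹·m⁻⁵·s⁴·A⁴; right is kg⁻¹·m⁻³·s⁴·A⁴·cd⁻¹ — different.

No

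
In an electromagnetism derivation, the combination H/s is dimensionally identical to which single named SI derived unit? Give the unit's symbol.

H = kg·m²·s⁻²·A⁻².
Combining: H·s⁻¹ = (kg·m²·s⁻²·A⁻²) · s⁻¹ = kg·m²·s⁻³·A⁻².
kg·m²·s⁻³·A⁻² is the base-SI form of the ohm.

Ω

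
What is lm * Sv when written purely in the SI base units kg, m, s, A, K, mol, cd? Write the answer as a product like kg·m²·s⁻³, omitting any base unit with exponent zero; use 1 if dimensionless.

m²·s⁻²·cd

lm = cd·sr = cd (luminous flux; sr is dimensionless).
Sv = J/kg (equivalent dose = energy per mass),
    = m²·s⁻².
Combining: lm·Sv = cd · (m²·s⁻²) = m²·s⁻²·cd.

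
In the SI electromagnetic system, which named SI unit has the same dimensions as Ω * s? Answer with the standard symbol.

Ω = kg·m²·s⁻³·A⁻².
Combining: Ω·s = (kg·m²·s⁻³·A⁻²) · s = kg·m²·s⁻²·A⁻².
kg·m²·s⁻²·A⁻² is the base-SI form of the henry.

H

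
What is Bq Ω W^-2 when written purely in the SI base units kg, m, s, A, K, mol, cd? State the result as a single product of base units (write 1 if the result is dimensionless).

Bq = s⁻¹.
Ω = kg·m²·s⁻³·A⁻².
W = kg·m²·s⁻³.
So W⁻² = kg⁻²·m⁻⁴·s⁶.
Combining: Bq·Ω·W⁻² = s⁻¹ · (kg·m²·s⁻³·A⁻²) · (kg⁻²·m⁻⁴·s⁶) = kg⁻¹·m⁻²·s²·A⁻².

kg⁻¹·m⁻²·s²·A⁻²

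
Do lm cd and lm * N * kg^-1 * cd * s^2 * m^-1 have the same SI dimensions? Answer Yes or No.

Yes

Left side:
  lm = cd·sr = cd (luminous flux; sr is dimensionless).
  Combining: lm·cd = cd · cd = cd².
Right side:
  lm = cd·sr = cd (luminous flux; sr is dimensionless).
  N = kg·m/s² = kg·m·s⁻² (force = mass × acceleration).
  Combining: lm·N·kg⁻¹·cd·s²·m⁻¹ = cd · (kg·m·s⁻²) · kg⁻¹ · cd · s² · m⁻¹ = cd².
Both reduce to cd².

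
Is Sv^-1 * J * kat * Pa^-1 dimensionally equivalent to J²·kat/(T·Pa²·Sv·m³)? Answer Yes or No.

Left side:
  Sv = J/kg (equivalent dose = energy per mass),
      = m²·s⁻².
  So Sv⁻¹ = m⁻²·s².
  J = N·m (work = force × distance),
      = kg·m²·s⁻².
  kat = mol/s = s⁻¹·mol (catalytic activity).
  Pa = N/m² (pressure = force per area),
      = kg·m⁻¹·s⁻².
  So Pa⁻¹ = kg⁻¹·m·s².
  Combining: Sv⁻¹·J·kat·Pa⁻¹ = (m⁻²·s²) · (kg·m²·s⁻²) · (s⁻¹·mol) · (kg⁻¹·m·s²) = m·s·mol.
Right side:
  T = kg·s⁻²·A⁻¹.
  So T⁻¹ = kg⁻¹·s²·A.
  Pa = kg·m⁻¹·s⁻².
  So Pa⁻² = kg⁻²·m²·s⁴.
  J = kg·m²·s⁻².
  So J² = kg²·m⁴·s⁻⁴.
  Sv = m²·s⁻².
  So Sv⁻¹ = m⁻²·s².
  kat = s⁻¹·mol.
  Combining: T⁻¹·Pa⁻²·J²·Sv⁻¹·m⁻³·kat = (kg⁻¹·s²·A) · (kg⁻²·m²·s⁴) · (kg²·m⁴·s⁻⁴) · (m⁻²·s²) · m⁻³ · (s⁻¹·mol) = kg⁻¹·m·s³·A·mol.
Left is m·s·mol; right is kg⁻¹·m·s³·A·mol — different.

No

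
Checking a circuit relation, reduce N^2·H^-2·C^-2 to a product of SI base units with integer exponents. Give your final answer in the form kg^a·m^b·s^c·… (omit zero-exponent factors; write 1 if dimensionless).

m⁻²·s⁻²·A²

N = kg·m·s⁻².
So N² = kg²·m²·s⁻⁴.
H = kg·m²·s⁻²·A⁻².
So H⁻² = kg⁻²·m⁻⁴·s⁴·A⁴.
C = s·A.
So C⁻² = s⁻²·A⁻².
Combining: N²·H⁻²·C⁻² = (kg²·m²·s⁻⁴) · (kg⁻²·m⁻⁴·s⁴·A⁴) · (s⁻²·A⁻²) = m⁻²·s⁻²·A².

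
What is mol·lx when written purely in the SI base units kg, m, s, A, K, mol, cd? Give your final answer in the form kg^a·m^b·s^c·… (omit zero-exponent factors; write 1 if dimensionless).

lx = m⁻²·cd.
Combining: mol·lx = mol · (m⁻²·cd) = m⁻²·mol·cd.

m⁻²·mol·cd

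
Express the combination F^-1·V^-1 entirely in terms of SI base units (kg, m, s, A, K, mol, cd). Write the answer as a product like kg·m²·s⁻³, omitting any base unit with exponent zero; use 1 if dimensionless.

F = C/V (capacitance = charge per voltage),
    = A·s/(kg·m²·s⁻³·A⁻¹) (substituting C and V),
    = kg⁻¹·m⁻²·s⁴·A².
So F⁻¹ = kg·m²·s⁻⁴·A⁻².
V = W/A (potential = power per current),
    = kg·m²·s⁻³·A⁻¹.
So V⁻¹ = kg⁻¹·m⁻²·s³·A.
Combining: F⁻¹·V⁻¹ = (kg·m²·s⁻⁴·A⁻²) · (kg⁻¹·m⁻²·s³·A) = s⁻¹·A⁻¹.

s⁻¹·A⁻¹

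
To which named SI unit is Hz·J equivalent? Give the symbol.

W

Hz = 1/s = s⁻¹ (frequency is cycles per second).
J = N·m (work = force × distance),
    = kg·m²·s⁻².
Combining: Hz·J = s⁻¹ · (kg·m²·s⁻²) = kg·m²·s⁻³.
kg·m²·s⁻³ is the base-SI form of the watt.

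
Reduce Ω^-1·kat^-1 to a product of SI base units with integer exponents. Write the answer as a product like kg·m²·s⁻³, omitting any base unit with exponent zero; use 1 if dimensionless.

kg⁻¹·m⁻²·s⁴·A²·mol⁻¹

Ω = kg·m²·s⁻³·A⁻².
So Ω⁻¹ = kg⁻¹·m⁻²·s³·A².
kat = s⁻¹·mol.
So kat⁻¹ = s·mol⁻¹.
Combining: Ω⁻¹·kat⁻¹ = (kg⁻¹·m⁻²·s³·A²) · (s·mol⁻¹) = kg⁻¹·m⁻²·s⁴·A²·mol⁻¹.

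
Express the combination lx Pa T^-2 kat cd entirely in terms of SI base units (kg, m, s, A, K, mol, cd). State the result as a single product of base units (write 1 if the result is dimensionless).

kg⁻¹·m⁻³·s·A²·mol·cd²

lx = lm/m² (illuminance = luminous flux per area),
    = m⁻²·cd.
Pa = N/m² (pressure = force per area),
    = kg·m⁻¹·s⁻².
T = Wb/m² (flux density = flux per area),
    = kg·s⁻²·A⁻¹.
So T⁻² = kg⁻²·s⁴·A².
kat = mol/s = s⁻¹·mol (catalytic activity).
Combining: lx·Pa·T⁻²·kat·cd = (m⁻²·cd) · (kg·m⁻¹·s⁻²) · (kg⁻²·s⁴·A²) · (s⁻¹·mol) · cd = kg⁻¹·m⁻³·s·A²·mol·cd².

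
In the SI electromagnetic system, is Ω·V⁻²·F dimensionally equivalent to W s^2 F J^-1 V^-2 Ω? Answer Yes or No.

Left side:
  Ω = V/A (resistance = voltage per current),
      = kg·m²·s⁻³·A⁻².
  V = W/A (potential = power per current),
      = kg·m²·s⁻³·A⁻¹.
  So V⁻² = kg⁻²·m⁻⁴·s⁶·A².
  F = C/V (capacitance = charge per voltage),
      = A·s/(kg·m²·s⁻³·A⁻¹) (substituting C and V),
      = kg⁻¹·m⁻²·s⁴·A².
  Combining: Ω·V⁻²·F = (kg·m²·s⁻³·A⁻²) · (kg⁻²·m⁻⁴·s⁶·A²) · (kg⁻¹·m⁻²·s⁴·A²) = kg⁻²·m⁻⁴·s⁷·A².
Right side:
  W = J/s (power = energy per time),
      = kg·m²·s⁻³.
  F = C/V (capacitance = charge per voltage),
      = A·s/(kg·m²·s⁻³·A⁻¹) (substituting C and V),
      = kg⁻¹·m⁻²·s⁴·A².
  J = N·m (work = force × distance),
      = kg·m²·s⁻².
  So J⁻¹ = kg⁻¹·m⁻²·s².
  V = W/A (potential = power per current),
      = kg·m²·s⁻³·A⁻¹.
  So V⁻² = kg⁻²·m⁻⁴·s⁶·A².
  Ω = V/A (resistance = voltage per current),
      = kg·m²·s⁻³·A⁻².
  Combining: W·s²·F·J⁻¹·V⁻²·Ω = (kg·m²·s⁻³) · s² · (kg⁻¹·m⁻²·s⁴·A²) · (kg⁻¹·m⁻²·s²) · (kg⁻²·m⁻⁴·s⁶·A²) · (kg·m²·s⁻³·A⁻²) = kg⁻²·m⁻⁴·s⁸·A².
Left is kg⁻²·m⁻⁴·s⁷·A²; right is kg⁻²·m⁻⁴·s⁸·A² — different.

No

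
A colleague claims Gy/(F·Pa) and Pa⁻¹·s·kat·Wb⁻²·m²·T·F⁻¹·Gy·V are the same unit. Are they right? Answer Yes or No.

Left side:
  F = C/V (capacitance = charge per voltage),
      = A·s/(kg·m²·s⁻³·A⁻¹) (substituting C and V),
      = kg⁻¹·m⁻²·s⁴·A².
  So F⁻¹ = kg·m²·s⁻⁴·A⁻².
  Gy = J/kg (absorbed dose = energy per mass),
      = m²·s⁻².
  Pa = N/m² (pressure = force per area),
      = kg·m⁻¹·s⁻².
  So Pa⁻¹ = kg⁻¹·m·s².
  Combining: F⁻¹·Gy·Pa⁻¹ = (kg·m²·s⁻⁴·A⁻²) · (m²·s⁻²) · (kg⁻¹·m·s²) = m⁵·s⁻⁴·A⁻².
Right side:
  Pa = kg·m⁻¹·s⁻².
  So Pa⁻¹ = kg⁻¹·m·s².
  kat = s⁻¹·mol.
  Wb = kg·m²·s⁻²·A⁻¹.
  So Wb⁻² = kg⁻²·m⁻⁴·s⁴·A².
  T = kg·s⁻²·A⁻¹.
  F = kg⁻¹·m⁻²·s⁴·A².
  So F⁻¹ = kg·m²·s⁻⁴·A⁻².
  Gy = m²·s⁻².
  V = kg·m²·s⁻³·A⁻¹.
  Combining: Pa⁻¹·s·kat·Wb⁻²·m²·T·F⁻¹·Gy·V = (kg⁻¹·m·s²) · s · (s⁻¹·mol) · (kg⁻²·m⁻⁴·s⁴·A²) · m² · (kg·s⁻²·A⁻¹) · (kg·m²·s⁻⁴·A⁻²) · (m²·s⁻²) · (kg·m²·s⁻³·A⁻¹) = m⁵·s⁻⁵·A⁻²·mol.
Left is m⁵·s⁻⁴·A⁻²; right is m⁵·s⁻⁵·A⁻²·mol — different.

No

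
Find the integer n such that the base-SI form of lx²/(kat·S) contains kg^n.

lx = m⁻²·cd.
So lx² = m⁻⁴·cd².
kat = s⁻¹·mol.
So kat⁻¹ = s·mol⁻¹.
S = kg⁻¹·m⁻²·s³·A².
So S⁻¹ = kg·m²·s⁻³·A⁻².
Combining: lx²·kat⁻¹·S⁻¹ = (m⁻⁴·cd²) · (s·mol⁻¹) · (kg·m²·s⁻³·A⁻²) = kg·m⁻²·s⁻²·A⁻²·mol⁻¹·cd².
The exponent of kg is 1.

1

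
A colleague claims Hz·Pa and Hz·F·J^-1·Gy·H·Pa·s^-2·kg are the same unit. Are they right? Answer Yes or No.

Yes

Left side:
  Hz = 1/s = s⁻¹ (frequency is cycles per second).
  Pa = N/m² (pressure = force per area),
      = kg·m⁻¹·s⁻².
  Combining: Hz·Pa = s⁻¹ · (kg·m⁻¹·s⁻²) = kg·m⁻¹·s⁻³.
Right side:
  Hz = 1/s = s⁻¹ (frequency is cycles per second).
  F = C/V (capacitance = charge per voltage),
      = A·s/(kg·m²·s⁻³·A⁻¹) (substituting C and V),
      = kg⁻¹·m⁻²·s⁴·A².
  J = N·m (work = force × distance),
      = kg·m²·s⁻².
  So J⁻¹ = kg⁻¹·m⁻²·s².
  Gy = J/kg (absorbed dose = energy per mass),
      = m²·s⁻².
  H = Wb/A (inductance = flux per current),
      = kg·m²·s⁻²·A⁻².
  Pa = N/m² (pressure = force per area),
      = kg·m⁻¹·s⁻².
  Combining: Hz·F·J⁻¹·Gy·H·Pa·s⁻²·kg = s⁻¹ · (kg⁻¹·m⁻²·s⁴·A²) · (kg⁻¹·m⁻²·s²) · (m²·s⁻²) · (kg·m²·s⁻²·A⁻²) · (kg·m⁻¹·s⁻²) · s⁻² · kg = kg·m⁻¹·s⁻³.
Both reduce to kg·m⁻¹·s⁻³.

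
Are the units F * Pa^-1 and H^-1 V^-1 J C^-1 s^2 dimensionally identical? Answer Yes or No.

No

Left side:
  F = kg⁻¹·m⁻²·s⁴·A².
  Pa = kg·m⁻¹·s⁻².
  So Pa⁻¹ = kg⁻¹·m·s².
  Combining: F·Pa⁻¹ = (kg⁻¹·m⁻²·s⁴·A²) · (kg⁻¹·m·s²) = kg⁻²·m⁻¹·s⁶·A².
Right side:
  H = Wb/A (inductance = flux per current),
      = kg·m²·s⁻²·A⁻².
  So H⁻¹ = kg⁻¹·m⁻²·s²·A².
  V = W/A (potential = power per current),
      = kg·m²·s⁻³·A⁻¹.
  So V⁻¹ = kg⁻¹·m⁻²·s³·A.
  J = N·m (work = force × distance),
      = kg·m²·s⁻².
  C = A·s = s·A (charge = current × time).
  So C⁻¹ = s⁻¹·A⁻¹.
  Combining: H⁻¹·V⁻¹·J·C⁻¹·s² = (kg⁻¹·m⁻²·s²·A²) · (kg⁻¹·m⁻²·s³·A) · (kg·m²·s⁻²) · (s⁻¹·A⁻¹) · s² = kg⁻¹·m⁻²·s⁴·A².
Left is kg⁻²·m⁻¹·s⁶·A²; right is kg⁻¹·m⁻²·s⁴·A² — different.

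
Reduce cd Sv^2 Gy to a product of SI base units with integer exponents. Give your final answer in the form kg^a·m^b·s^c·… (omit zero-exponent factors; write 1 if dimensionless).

m⁶·s⁻⁶·cd

Sv = m²·s⁻².
So Sv² = m⁴·s⁻⁴.
Gy = m²·s⁻².
Combining: cd·Sv²·Gy = cd · (m⁴·s⁻⁴) · (m²·s⁻²) = m⁶·s⁻⁶·cd.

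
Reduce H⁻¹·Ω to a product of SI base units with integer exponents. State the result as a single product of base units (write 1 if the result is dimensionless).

H = Wb/A (inductance = flux per current),
    = kg·m²·s⁻²·A⁻².
So H⁻¹ = kg⁻¹·m⁻²·s²·A².
Ω = V/A (resistance = voltage per current),
    = kg·m²·s⁻³·A⁻².
Combining: H⁻¹·Ω = (kg⁻¹·m⁻²·s²·A²) · (kg·m²·s⁻³·A⁻²) = s⁻¹.

s⁻¹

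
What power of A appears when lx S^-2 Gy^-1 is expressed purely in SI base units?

lx = lm/m² (illuminance = luminous flux per area),
    = m⁻²·cd.
S = 1/Ω (conductance is reciprocal resistance),
    = kg⁻¹·m⁻²·s³·A².
So S⁻² = kg²·m⁴·s⁻⁶·A⁻⁴.
Gy = J/kg (absorbed dose = energy per mass),
    = m²·s⁻².
So Gy⁻¹ = m⁻²·s².
Combining: lx·S⁻²·Gy⁻¹ = (m⁻²·cd) · (kg²·m⁴·s⁻⁶·A⁻⁴) · (m⁻²·s²) = kg²·s⁻⁴·A⁻⁴·cd.
The exponent of A is -4.

-4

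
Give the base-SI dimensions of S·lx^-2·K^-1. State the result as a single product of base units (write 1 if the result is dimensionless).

S = 1/Ω (conductance is reciprocal resistance),
    = kg⁻¹·m⁻²·s³·A².
lx = lm/m² (illuminance = luminous flux per area),
    = m⁻²·cd.
So lx⁻² = m⁴·cd⁻².
Combining: S·lx⁻²·K⁻¹ = (kg⁻¹·m⁻²·s³·A²) · (m⁴·cd⁻²) · K⁻¹ = kg⁻¹·m²·s³·A²·K⁻¹·cd⁻².

kg⁻¹·m²·s³·A²·K⁻¹·cd⁻²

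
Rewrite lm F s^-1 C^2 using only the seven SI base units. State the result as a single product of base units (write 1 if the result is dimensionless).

kg⁻¹·m⁻²·s⁵·A⁴·cd

lm = cd·sr = cd (luminous flux; sr is dimensionless).
F = C/V (capacitance = charge per voltage),
    = A·s/(kg·m²·s⁻³·A⁻¹) (substituting C and V),
    = kg⁻¹·m⁻²·s⁴·A².
C = A·s = s·A (charge = current × time).
So C² = s²·A².
Combining: lm·F·s⁻¹·C² = cd · (kg⁻¹·m⁻²·s⁴·A²) · s⁻¹ · (s²·A²) = kg⁻¹·m⁻²·s⁵·A⁴·cd.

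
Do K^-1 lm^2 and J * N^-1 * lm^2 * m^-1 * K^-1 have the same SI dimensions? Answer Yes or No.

Yes

Left side:
  lm = cd·sr = cd (luminous flux; sr is dimensionless).
  So lm² = cd².
  Combining: K⁻¹·lm² = K⁻¹ · cd² = K⁻¹·cd².
Right side:
  J = kg·m²·s⁻².
  N = kg·m·s⁻².
  So N⁻¹ = kg⁻¹·m⁻¹·s².
  lm = cd.
  So lm² = cd².
  Combining: J·N⁻¹·lm²·m⁻¹·K⁻¹ = (kg·m²·s⁻²) · (kg⁻¹·m⁻¹·s²) · cd² · m⁻¹ · K⁻¹ = K⁻¹·cd².
Both reduce to K⁻¹·cd².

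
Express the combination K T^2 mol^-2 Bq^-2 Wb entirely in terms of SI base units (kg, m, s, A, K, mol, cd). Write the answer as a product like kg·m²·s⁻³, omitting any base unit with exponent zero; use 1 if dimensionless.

kg³·m²·s⁻⁴·A⁻³·K·mol⁻²

T = kg·s⁻²·A⁻¹.
So T² = kg²·s⁻⁴·A⁻².
Bq = s⁻¹.
So Bq⁻² = s².
Wb = kg·m²·s⁻²·A⁻¹.
Combining: K·T²·mol⁻²·Bq⁻²·Wb = K · (kg²·s⁻⁴·A⁻²) · mol⁻² · s² · (kg·m²·s⁻²·A⁻¹) = kg³·m²·s⁻⁴·A⁻³·K·mol⁻².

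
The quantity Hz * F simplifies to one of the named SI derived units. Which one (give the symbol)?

Hz = 1/s = s⁻¹ (frequency is cycles per second).
F = C/V (capacitance = charge per voltage),
    = A·s/(kg·m²·s⁻³·A⁻¹) (substituting C and V),
    = kg⁻¹·m⁻²·s⁴·A².
Combining: Hz·F = s⁻¹ · (kg⁻¹·m⁻²·s⁴·A²) = kg⁻¹·m⁻²·s³·A².
kg⁻¹·m⁻²·s³·A² is the base-SI form of the siemens.

S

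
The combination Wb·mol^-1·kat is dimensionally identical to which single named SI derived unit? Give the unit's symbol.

Wb = kg·m²·s⁻²·A⁻¹.
kat = s⁻¹·mol.
Combining: Wb·mol⁻¹·kat = (kg·m²·s⁻²·A⁻¹) · mol⁻¹ · (s⁻¹·mol) = kg·m²·s⁻³·A⁻¹.
kg·m²·s⁻³·A⁻¹ is the base-SI form of the volt.

V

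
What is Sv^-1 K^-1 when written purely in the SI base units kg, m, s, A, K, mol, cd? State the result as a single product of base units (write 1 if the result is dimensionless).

m⁻²·s²·K⁻¹

Sv = J/kg (equivalent dose = energy per mass),
    = m²·s⁻².
So Sv⁻¹ = m⁻²·s².
Combining: Sv⁻¹·K⁻¹ = (m⁻²·s²) · K⁻¹ = m⁻²·s²·K⁻¹.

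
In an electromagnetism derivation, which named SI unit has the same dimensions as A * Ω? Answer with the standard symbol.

V

Ω = V/A (resistance = voltage per current),
    = kg·m²·s⁻³·A⁻².
Combining: A·Ω = A · (kg·m²·s⁻³·A⁻²) = kg·m²·s⁻³·A⁻¹.
kg·m²·s⁻³·A⁻¹ is the base-SI form of the volt.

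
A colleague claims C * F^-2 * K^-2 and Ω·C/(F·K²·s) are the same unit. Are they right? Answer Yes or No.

Left side:
  C = s·A.
  F = kg⁻¹·m⁻²·s⁴·A².
  So F⁻² = kg²·m⁴·s⁻⁸·A⁻⁴.
  Combining: C·F⁻²·K⁻² = (s·A) · (kg²·m⁴·s⁻⁸·A⁻⁴) · K⁻² = kg²·m⁴·s⁻⁷·A⁻³·K⁻².
Right side:
  Ω = kg·m²·s⁻³·A⁻².
  C = s·A.
  F = kg⁻¹·m⁻²·s⁴·A².
  So F⁻¹ = kg·m²·s⁻⁴·A⁻².
  Combining: Ω·C·F⁻¹·K⁻²·s⁻¹ = (kg·m²·s⁻³·A⁻²) · (s·A) · (kg·m²·s⁻⁴·A⁻²) · K⁻² · s⁻¹ = kg²·m⁴·s⁻⁷·A⁻³·K⁻².
Both reduce to kg²·m⁴·s⁻⁷·A⁻³·K⁻².

Yes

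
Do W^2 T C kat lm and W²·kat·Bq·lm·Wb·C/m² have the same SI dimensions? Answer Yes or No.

Left side:
  W = J/s (power = energy per time),
      = kg·m²·s⁻³.
  So W² = kg²·m⁴·s⁻⁶.
  T = Wb/m² (flux density = flux per area),
      = kg·s⁻²·A⁻¹.
  C = A·s = s·A (charge = current × time).
  kat = mol/s = s⁻¹·mol (catalytic activity).
  lm = cd·sr = cd (luminous flux; sr is dimensionless).
  Combining: W²·T·C·kat·lm = (kg²·m⁴·s⁻⁶) · (kg·s⁻²·A⁻¹) · (s·A) · (s⁻¹·mol) · cd = kg³·m⁴·s⁻⁸·mol·cd.
Right side:
  W = J/s (power = energy per time),
      = kg·m²·s⁻³.
  So W² = kg²·m⁴·s⁻⁶.
  kat = mol/s = s⁻¹·mol (catalytic activity).
  Bq = 1/s = s⁻¹ (activity is decays per second).
  lm = cd·sr = cd (luminous flux; sr is dimensionless).
  Wb = V·s (flux: a volt is a weber per second),
      = kg·m²·s⁻²·A⁻¹.
  C = A·s = s·A (charge = current × time).
  Combining: W²·kat·Bq·lm·Wb·C·m⁻² = (kg²·m⁴·s⁻⁶) · (s⁻¹·mol) · s⁻¹ · cd · (kg·m²·s⁻²·A⁻¹) · (s·A) · m⁻² = kg³·m⁴·s⁻⁹·mol·cd.
Left is kg³·m⁴·s⁻⁸·mol·cd; right is kg³·m⁴·s⁻⁹·mol·cd — different.

No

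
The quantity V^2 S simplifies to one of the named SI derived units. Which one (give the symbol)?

V = kg·m²·s⁻³·A⁻¹.
So V² = kg²·m⁴·s⁻⁶·A⁻².
S = kg⁻¹·m⁻²·s³·A².
Combining: V²·S = (kg²·m⁴·s⁻⁶·A⁻²) · (kg⁻¹·m⁻²·s³·A²) = kg·m²·s⁻³.
kg·m²·s⁻³ is the base-SI form of the watt.

W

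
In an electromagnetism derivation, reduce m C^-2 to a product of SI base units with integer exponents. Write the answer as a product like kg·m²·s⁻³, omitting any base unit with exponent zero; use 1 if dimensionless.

C = A·s = s·A (charge = current × time).
So C⁻² = s⁻²·A⁻².
Combining: m·C⁻² = m · (s⁻²·A⁻²) = m·s⁻²·A⁻².

m·s⁻²·A⁻²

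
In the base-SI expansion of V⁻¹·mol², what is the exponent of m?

-2

V = W/A (potential = power per current),
    = kg·m²·s⁻³·A⁻¹.
So V⁻¹ = kg⁻¹·m⁻²·s³·A.
Combining: V⁻¹·mol² = (kg⁻¹·m⁻²·s³·A) · mol² = kg⁻¹·m⁻²·s³·A·mol².
The exponent of m is -2.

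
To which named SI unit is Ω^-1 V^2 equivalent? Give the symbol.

Ω = V/A (resistance = voltage per current),
    = kg·m²·s⁻³·A⁻².
So Ω⁻¹ = kg⁻¹·m⁻²·s³·A².
V = W/A (potential = power per current),
    = kg·m²·s⁻³·A⁻¹.
So V² = kg²·m⁴·s⁻⁶·A⁻².
Combining: Ω⁻¹·V² = (kg⁻¹·m⁻²·s³·A²) · (kg²·m⁴·s⁻⁶·A⁻²) = kg·m²·s⁻³.
kg·m²·s⁻³ is the base-SI form of the watt.

W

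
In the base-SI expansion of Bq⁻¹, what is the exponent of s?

1

Bq = 1/s = s⁻¹ (activity is decays per second).
So Bq⁻¹ = s.
The exponent of s is 1.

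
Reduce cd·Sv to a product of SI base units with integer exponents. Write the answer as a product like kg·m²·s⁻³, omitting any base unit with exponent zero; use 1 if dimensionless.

Sv = J/kg (equivalent dose = energy per mass),
    = m²·s⁻².
Combining: cd·Sv = cd · (m²·s⁻²) = m²·s⁻²·cd.

m²·s⁻²·cd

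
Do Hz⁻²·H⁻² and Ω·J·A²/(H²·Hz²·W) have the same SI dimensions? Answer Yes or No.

Left side:
  Hz = s⁻¹.
  So Hz⁻² = s².
  H = kg·m²·s⁻²·A⁻².
  So H⁻² = kg⁻²·m⁻⁴·s⁴·A⁴.
  Combining: Hz⁻²·H⁻² = s² · (kg⁻²·m⁻⁴·s⁴·A⁴) = kg⁻²·m⁻⁴·s⁶·A⁴.
Right side:
  H = Wb/A (inductance = flux per current),
      = kg·m²·s⁻²·A⁻².
  So H⁻² = kg⁻²·m⁻⁴·s⁴·A⁴.
  Ω = V/A (resistance = voltage per current),
      = kg·m²·s⁻³·A⁻².
  Hz = 1/s = s⁻¹ (frequency is cycles per second).
  So Hz⁻² = s².
  J = N·m (work = force × distance),
      = kg·m²·s⁻².
  W = J/s (power = energy per time),
      = kg·m²·s⁻³.
  So W⁻¹ = kg⁻¹·m⁻²·s³.
  Combining: H⁻²·Ω·Hz⁻²·J·A²·W⁻¹ = (kg⁻²·m⁻⁴·s⁴·A⁴) · (kg·m²·s⁻³·A⁻²) · s² · (kg·m²·s⁻²) · A² · (kg⁻¹·m⁻²·s³) = kg⁻¹·m⁻²·s⁴·A⁴.
Left is kg⁻²·m⁻⁴·s⁶·A⁴; right is kg⁻¹·m⁻²·s⁴·A⁴ — different.

No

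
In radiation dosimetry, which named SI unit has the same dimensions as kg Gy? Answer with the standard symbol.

Gy = J/kg (absorbed dose = energy per mass),
    = m²·s⁻².
Combining: kg·Gy = kg · (m²·s⁻²) = kg·m²·s⁻².
kg·m²·s⁻² is the base-SI form of the joule.

J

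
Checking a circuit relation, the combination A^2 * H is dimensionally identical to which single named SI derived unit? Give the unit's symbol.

J

H = Wb/A (inductance = flux per current),
    = kg·m²·s⁻²·A⁻².
Combining: A²·H = A² · (kg·m²·s⁻²·A⁻²) = kg·m²·s⁻².
kg·m²·s⁻² is the base-SI form of the joule.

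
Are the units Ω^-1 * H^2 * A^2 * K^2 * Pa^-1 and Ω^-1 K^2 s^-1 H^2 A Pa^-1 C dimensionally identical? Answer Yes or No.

Yes

Left side:
  Ω = V/A (resistance = voltage per current),
      = kg·m²·s⁻³·A⁻².
  So Ω⁻¹ = kg⁻¹·m⁻²·s³·A².
  H = Wb/A (inductance = flux per current),
      = kg·m²·s⁻²·A⁻².
  So H² = kg²·m⁴·s⁻⁴·A⁻⁴.
  Pa = N/m² (pressure = force per area),
      = kg·m⁻¹·s⁻².
  So Pa⁻¹ = kg⁻¹·m·s².
  Combining: Ω⁻¹·H²·A²·K²·Pa⁻¹ = (kg⁻¹·m⁻²·s³·A²) · (kg²·m⁴·s⁻⁴·A⁻⁴) · A² · K² · (kg⁻¹·m·s²) = m³·s·K².
Right side:
  Ω = V/A (resistance = voltage per current),
      = kg·m²·s⁻³·A⁻².
  So Ω⁻¹ = kg⁻¹·m⁻²·s³·A².
  H = Wb/A (inductance = flux per current),
      = kg·m²·s⁻²·A⁻².
  So H² = kg²·m⁴·s⁻⁴·A⁻⁴.
  Pa = N/m² (pressure = force per area),
      = kg·m⁻¹·s⁻².
  So Pa⁻¹ = kg⁻¹·m·s².
  C = A·s = s·A (charge = current × time).
  Combining: Ω⁻¹·K²·s⁻¹·H²·A·Pa⁻¹·C = (kg⁻¹·m⁻²·s³·A²) · K² · s⁻¹ · (kg²·m⁴·s⁻⁴·A⁻⁴) · A · (kg⁻¹·m·s²) · (s·A) = m³·s·K².
Both reduce to m³·s·K².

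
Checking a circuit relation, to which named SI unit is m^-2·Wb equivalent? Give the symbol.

Wb = kg·m²·s⁻²·A⁻¹.
Combining: m⁻²·Wb = m⁻² · (kg·m²·s⁻²·A⁻¹) = kg·s⁻²·A⁻¹.
kg·s⁻²·A⁻¹ is the base-SI form of the tesla.

T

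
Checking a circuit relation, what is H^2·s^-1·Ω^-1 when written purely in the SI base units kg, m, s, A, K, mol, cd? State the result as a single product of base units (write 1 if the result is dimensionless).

H = Wb/A (inductance = flux per current),
    = kg·m²·s⁻²·A⁻².
So H² = kg²·m⁴·s⁻⁴·A⁻⁴.
Ω = V/A (resistance = voltage per current),
    = kg·m²·s⁻³·A⁻².
So Ω⁻¹ = kg⁻¹·m⁻²·s³·A².
Combining: H²·s⁻¹·Ω⁻¹ = (kg²·m⁴·s⁻⁴·A⁻⁴) · s⁻¹ · (kg⁻¹·m⁻²·s³·A²) = kg·m²·s⁻²·A⁻².

kg·m²·s⁻²·A⁻²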